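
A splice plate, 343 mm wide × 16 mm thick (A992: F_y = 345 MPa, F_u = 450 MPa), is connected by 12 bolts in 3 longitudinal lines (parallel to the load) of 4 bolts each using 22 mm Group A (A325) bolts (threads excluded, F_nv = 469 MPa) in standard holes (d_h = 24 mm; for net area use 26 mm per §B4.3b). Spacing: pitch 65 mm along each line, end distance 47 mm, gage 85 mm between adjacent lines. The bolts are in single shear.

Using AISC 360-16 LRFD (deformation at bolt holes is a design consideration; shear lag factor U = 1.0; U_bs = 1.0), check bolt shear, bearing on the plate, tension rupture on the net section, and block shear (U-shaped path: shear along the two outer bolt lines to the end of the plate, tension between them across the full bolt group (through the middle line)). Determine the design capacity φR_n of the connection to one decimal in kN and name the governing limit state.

Bolt shear: A_b = π(22)²/4 = 380.13 mm². φR_n = 0.75 × 469 × 380.13 × 12 × 1 = 1604.5 kN.
Bearing (16 mm plate, F_u = 450 MPa): end bolts L_c = 47 − 24/2 = 35, R_n = min(1.2×35×16×450, 2.4×22×16×450) = 302.4 kN/bolt; interior L_c = 65 − 24 = 41, R_n = 354.24 kN/bolt. φR_n = 0.75 × (3×302.4 + 9×354.24) = 3071.5 kN.
Tension rupture (net): A_n = (343 − 3×26)×16 = 4240 mm² (U = 1.0, A_e = A_n). φR_n = 0.75 × 450 × 4240 = 1431.0 kN.
Block shear: shear path 2×[47+3×65] = 2×242 mm, A_gv = 7744, A_nv = 2×(242 − 3.5×26)×16 = 4832 mm²; tension across gage: (170 − 2×26)×16 = 1888 mm². R_n = min(0.6×450×4832, 0.6×345×7744) + 1.0×450×1888 = min(1304.6, 1603) + 849.6 = 2154.2 kN. φR_n = 0.75 × 2154.2 = 1615.7 kN.
Governing: min(1604.5, 3071.5, 1431.0, 1615.7) = 1431.0 kN → net-section rupture.

1431.0 kN (net-section rupture governs)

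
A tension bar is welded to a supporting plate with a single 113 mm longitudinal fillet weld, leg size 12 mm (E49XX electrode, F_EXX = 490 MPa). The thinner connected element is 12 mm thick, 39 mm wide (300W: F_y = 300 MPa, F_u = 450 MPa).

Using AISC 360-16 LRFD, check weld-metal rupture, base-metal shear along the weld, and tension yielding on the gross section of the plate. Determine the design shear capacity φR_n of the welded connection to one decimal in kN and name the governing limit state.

Weld metal: throat = 0.707×12 = 8.484 mm, L = 113 mm. φR_n = 0.75 × 0.6 × 490 × 8.484 × 113 = 211.4 kN.
Base metal shear (12 mm plate): yield φR_n = 1.0×0.6×300×12×113 = 244.1 kN; rupture φR_n = 0.75×0.6×450×12×113 = 274.6 kN; take 244.1 kN (yield).
Tension yield (gross): A_g = 39×12 = 468 mm². φR_n = 0.90 × 300 × 468 = 126.4 kN.
Governing: min(211.4, 244.1, 126.4) = 126.4 kN → gross-section yield.

126.4 kN (gross-section yield governs)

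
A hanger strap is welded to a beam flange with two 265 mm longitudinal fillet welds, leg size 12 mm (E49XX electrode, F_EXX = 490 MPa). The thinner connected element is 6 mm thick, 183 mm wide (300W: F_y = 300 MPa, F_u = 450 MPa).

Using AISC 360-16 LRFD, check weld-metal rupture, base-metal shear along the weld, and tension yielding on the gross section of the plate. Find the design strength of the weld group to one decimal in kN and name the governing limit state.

Weld metal: throat = 0.707×12 = 8.484 mm, L = 2×265 = 530 mm. φR_n = 0.75 × 0.6 × 490 × 8.484 × 530 = 991.5 kN.
Base metal shear (6 mm plate): yield φR_n = 1.0×0.6×300×6×530 = 572.4 kN; rupture φR_n = 0.75×0.6×450×6×530 = 644.0 kN; take 572.4 kN (yield).
Tension yield (gross): A_g = 183×6 = 1098 mm². φR_n = 0.90 × 300 × 1098 = 296.5 kN.
Governing: min(991.5, 572.4, 296.5) = 296.5 kN → gross-section yield.

296.5 kN (gross-section yield governs)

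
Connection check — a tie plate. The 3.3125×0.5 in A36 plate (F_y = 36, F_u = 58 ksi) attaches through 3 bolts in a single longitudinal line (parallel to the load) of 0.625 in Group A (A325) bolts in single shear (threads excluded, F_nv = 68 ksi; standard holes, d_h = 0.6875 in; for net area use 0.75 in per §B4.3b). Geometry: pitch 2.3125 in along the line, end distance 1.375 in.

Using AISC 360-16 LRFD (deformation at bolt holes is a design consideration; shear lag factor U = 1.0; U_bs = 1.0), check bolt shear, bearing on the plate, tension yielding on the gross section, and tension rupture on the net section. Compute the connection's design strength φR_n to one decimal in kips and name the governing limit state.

46.9 kips (bolt shear governs)

Bolt shear: A_b = π(0.625)²/4 = 0.3068 in². φR_n = 0.75 × 68 × 0.3068 × 3 × 1 = 46.9 kips.
Bearing (0.5 in plate, F_u = 58 ksi): end bolts L_c = 1.375 − 0.6875/2 = 1.03125, R_n = min(1.2×1.03125×0.5×58, 2.4×0.625×0.5×58) = 35.888 kips/bolt; interior L_c = 2.3125 − 0.6875 = 1.625, R_n = 43.5 kips/bolt. φR_n = 0.75 × (1×35.888 + 2×43.5) = 92.2 kips.
Tension yield (gross): A_g = 3.3125×0.5 = 1.6563 in². φR_n = 0.90 × 36 × 1.6563 = 53.7 kips.
Tension rupture (net): A_n = (3.3125 − 1×0.75)×0.5 = 1.2813 in² (U = 1.0, A_e = A_n). φR_n = 0.75 × 58 × 1.2813 = 55.7 kips.
Governing: min(46.9, 92.2, 53.7, 55.7) = 46.9 kips → bolt shear.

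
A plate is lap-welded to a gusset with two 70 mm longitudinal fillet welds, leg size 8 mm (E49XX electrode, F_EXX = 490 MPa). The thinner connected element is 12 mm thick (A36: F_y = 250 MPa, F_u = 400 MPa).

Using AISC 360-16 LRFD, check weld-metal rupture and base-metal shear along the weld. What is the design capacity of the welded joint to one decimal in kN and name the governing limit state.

174.6 kN (weld metal governs)

Weld metal: throat = 0.707×8 = 5.656 mm, L = 2×70 = 140 mm. φR_n = 0.75 × 0.6 × 490 × 5.656 × 140 = 174.6 kN.
Base metal shear (12 mm plate): yield φR_n = 1.0×0.6×250×12×140 = 252.0 kN; rupture φR_n = 0.75×0.6×400×12×140 = 302.4 kN; take 252.0 kN (yield).
Governing: min(174.6, 252.0) = 174.6 kN → weld metal.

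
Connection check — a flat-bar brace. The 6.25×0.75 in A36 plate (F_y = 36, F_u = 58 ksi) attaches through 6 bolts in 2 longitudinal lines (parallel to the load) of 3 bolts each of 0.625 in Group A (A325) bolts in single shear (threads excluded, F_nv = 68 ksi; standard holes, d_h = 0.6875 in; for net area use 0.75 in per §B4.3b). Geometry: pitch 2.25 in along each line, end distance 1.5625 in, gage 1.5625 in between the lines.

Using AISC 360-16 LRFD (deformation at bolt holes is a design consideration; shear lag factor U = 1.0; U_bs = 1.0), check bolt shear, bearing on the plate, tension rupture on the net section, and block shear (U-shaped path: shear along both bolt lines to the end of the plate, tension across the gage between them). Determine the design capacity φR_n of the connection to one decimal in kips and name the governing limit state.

Bolt shear: A_b = π(0.625)²/4 = 0.3068 in². φR_n = 0.75 × 68 × 0.3068 × 6 × 1 = 93.9 kips.
Bearing (0.75 in plate, F_u = 58 ksi): end bolts L_c = 1.5625 − 0.6875/2 = 1.21875, R_n = min(1.2×1.21875×0.75×58, 2.4×0.625×0.75×58) = 63.619 kips/bolt; interior L_c = 2.25 − 0.6875 = 1.5625, R_n = 65.25 kips/bolt. φR_n = 0.75 × (2×63.619 + 4×65.25) = 291.2 kips.
Tension rupture (net): A_n = (6.25 − 2×0.75)×0.75 = 3.5625 in² (U = 1.0, A_e = A_n). φR_n = 0.75 × 58 × 3.5625 = 155.0 kips.
Block shear: shear path 2×[1.5625+2×2.25] = 2×6.0625 in, A_gv = 9.0938, A_nv = 2×(6.0625 − 2.5×0.75)×0.75 = 6.2813 in²; tension across gage: (1.5625 − 1×0.75)×0.75 = 0.60938 in². R_n = min(0.6×58×6.2813, 0.6×36×9.0938) + 1.0×58×0.60938 = min(218.59, 196.43) + 35.344 = 231.77 kips. φR_n = 0.75 × 231.77 = 173.8 kips.
Governing: min(93.9, 291.2, 155.0, 173.8) = 93.9 kips → bolt shear.

93.9 kips (bolt shear governs)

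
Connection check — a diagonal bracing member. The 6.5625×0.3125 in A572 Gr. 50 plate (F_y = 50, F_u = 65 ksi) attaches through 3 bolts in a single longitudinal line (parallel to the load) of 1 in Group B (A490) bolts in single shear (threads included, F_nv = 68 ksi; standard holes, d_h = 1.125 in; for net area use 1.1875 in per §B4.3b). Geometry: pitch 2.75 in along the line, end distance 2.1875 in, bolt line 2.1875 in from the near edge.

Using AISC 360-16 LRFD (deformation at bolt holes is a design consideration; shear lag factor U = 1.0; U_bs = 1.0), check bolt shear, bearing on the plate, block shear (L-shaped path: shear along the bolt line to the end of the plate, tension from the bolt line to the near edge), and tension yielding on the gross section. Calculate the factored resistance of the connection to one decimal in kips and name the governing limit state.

67.4 kips (block shear governs)

Bolt shear: A_b = π(1)²/4 = 0.7854 in². φR_n = 0.75 × 68 × 0.7854 × 3 × 1 = 120.2 kips.
Bearing (0.3125 in plate, F_u = 65 ksi): end bolts L_c = 2.1875 − 1.125/2 = 1.625, R_n = min(1.2×1.625×0.3125×65, 2.4×1×0.3125×65) = 39.609 kips/bolt; interior L_c = 2.75 − 1.125 = 1.625, R_n = 39.609 kips/bolt. φR_n = 0.75 × (1×39.609 + 2×39.609) = 89.1 kips.
Block shear: shear path 1×[2.1875+2×2.75] = 1×7.6875 in, A_gv = 2.4023, A_nv = 1×(7.6875 − 2.5×1.1875)×0.3125 = 1.4746 in²; tension to near edge: (2.1875 − 0.5×1.1875)×0.3125 = 0.49805 in². R_n = min(0.6×65×1.4746, 0.6×50×2.4023) + 1.0×65×0.49805 = min(57.509, 72.069) + 32.373 = 89.882 kips. φR_n = 0.75 × 89.882 = 67.4 kips.
Tension yield (gross): A_g = 6.5625×0.3125 = 2.0508 in². φR_n = 0.90 × 50 × 2.0508 = 92.3 kips.
Governing: min(120.2, 89.1, 67.4, 92.3) = 67.4 kips → block shear.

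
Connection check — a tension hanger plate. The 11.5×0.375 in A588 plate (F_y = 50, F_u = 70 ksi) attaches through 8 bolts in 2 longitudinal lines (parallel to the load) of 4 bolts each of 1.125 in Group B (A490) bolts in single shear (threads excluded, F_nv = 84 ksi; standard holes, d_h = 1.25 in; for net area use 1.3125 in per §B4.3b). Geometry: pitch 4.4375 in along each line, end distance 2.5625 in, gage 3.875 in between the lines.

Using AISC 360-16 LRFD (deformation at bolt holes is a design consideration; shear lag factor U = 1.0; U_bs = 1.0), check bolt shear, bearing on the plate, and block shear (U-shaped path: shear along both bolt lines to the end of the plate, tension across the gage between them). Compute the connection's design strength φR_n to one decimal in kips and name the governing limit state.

317.0 kips (block shear governs)

Bolt shear: A_b = π(1.125)²/4 = 0.99402 in². φR_n = 0.75 × 84 × 0.99402 × 8 × 1 = 501.0 kips.
Bearing (0.375 in plate, F_u = 70 ksi): end bolts L_c = 2.5625 − 1.25/2 = 1.9375, R_n = min(1.2×1.9375×0.375×70, 2.4×1.125×0.375×70) = 61.031 kips/bolt; interior L_c = 4.4375 − 1.25 = 3.1875, R_n = 70.875 kips/bolt. φR_n = 0.75 × (2×61.031 + 6×70.875) = 410.5 kips.
Block shear: shear path 2×[2.5625+3×4.4375] = 2×15.875 in, A_gv = 11.906, A_nv = 2×(15.875 − 3.5×1.3125)×0.375 = 8.4609 in²; tension across gage: (3.875 − 1×1.3125)×0.375 = 0.96094 in². R_n = min(0.6×70×8.4609, 0.6×50×11.906) + 1.0×70×0.96094 = min(355.36, 357.18) + 67.266 = 422.63 kips. φR_n = 0.75 × 422.63 = 317.0 kips.
Governing: min(501.0, 410.5, 317.0) = 317.0 kips → block shear.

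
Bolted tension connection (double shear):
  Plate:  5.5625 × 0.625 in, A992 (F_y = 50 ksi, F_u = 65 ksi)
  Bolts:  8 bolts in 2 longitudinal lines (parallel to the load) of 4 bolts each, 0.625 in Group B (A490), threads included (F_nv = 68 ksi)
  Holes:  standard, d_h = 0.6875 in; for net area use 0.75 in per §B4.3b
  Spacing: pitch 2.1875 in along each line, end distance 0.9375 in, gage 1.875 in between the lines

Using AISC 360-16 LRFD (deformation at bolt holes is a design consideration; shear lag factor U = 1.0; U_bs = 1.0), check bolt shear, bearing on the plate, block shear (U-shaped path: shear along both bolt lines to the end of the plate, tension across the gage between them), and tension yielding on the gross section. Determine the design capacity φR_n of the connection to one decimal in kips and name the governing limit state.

Bolt shear: A_b = π(0.625)²/4 = 0.3068 in². φR_n = 0.75 × 68 × 0.3068 × 8 × 2 = 250.3 kips.
Bearing (0.625 in plate, F_u = 65 ksi): end bolts L_c = 0.9375 − 0.6875/2 = 0.59375, R_n = min(1.2×0.59375×0.625×65, 2.4×0.625×0.625×65) = 28.945 kips/bolt; interior L_c = 2.1875 − 0.6875 = 1.5, R_n = 60.938 kips/bolt. φR_n = 0.75 × (2×28.945 + 6×60.938) = 317.6 kips.
Block shear: shear path 2×[0.9375+3×2.1875] = 2×7.5 in, A_gv = 9.375, A_nv = 2×(7.5 − 3.5×0.75)×0.625 = 6.0938 in²; tension across gage: (1.875 − 1×0.75)×0.625 = 0.70313 in². R_n = min(0.6×65×6.0938, 0.6×50×9.375) + 1.0×65×0.70313 = min(237.66, 281.25) + 45.703 = 283.36 kips. φR_n = 0.75 × 283.36 = 212.5 kips.
Tension yield (gross): A_g = 5.5625×0.625 = 3.4766 in². φR_n = 0.90 × 50 × 3.4766 = 156.4 kips.
Governing: min(250.3, 317.6, 212.5, 156.4) = 156.4 kips → gross-section yield.

156.4 kips (gross-section yield governs)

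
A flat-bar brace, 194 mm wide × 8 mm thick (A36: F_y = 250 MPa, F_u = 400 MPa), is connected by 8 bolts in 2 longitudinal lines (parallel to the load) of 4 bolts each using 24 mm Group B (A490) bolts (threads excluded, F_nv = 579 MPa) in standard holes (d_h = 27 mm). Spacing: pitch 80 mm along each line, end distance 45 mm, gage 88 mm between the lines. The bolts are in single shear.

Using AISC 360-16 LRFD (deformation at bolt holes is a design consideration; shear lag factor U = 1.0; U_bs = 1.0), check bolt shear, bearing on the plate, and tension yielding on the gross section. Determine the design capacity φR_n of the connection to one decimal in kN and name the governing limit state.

Bolt shear: A_b = π(24)²/4 = 452.39 mm². φR_n = 0.75 × 579 × 452.39 × 8 × 1 = 1571.6 kN.
Bearing (8 mm plate, F_u = 400 MPa): end bolts L_c = 45 − 27/2 = 31.5, R_n = min(1.2×31.5×8×400, 2.4×24×8×400) = 120.96 kN/bolt; interior L_c = 80 − 27 = 53, R_n = 184.32 kN/bolt. φR_n = 0.75 × (2×120.96 + 6×184.32) = 1010.9 kN.
Tension yield (gross): A_g = 194×8 = 1552 mm². φR_n = 0.90 × 250 × 1552 = 349.2 kN.
Governing: min(1571.6, 1010.9, 349.2) = 349.2 kN → gross-section yield.

349.2 kN (gross-section yield governs)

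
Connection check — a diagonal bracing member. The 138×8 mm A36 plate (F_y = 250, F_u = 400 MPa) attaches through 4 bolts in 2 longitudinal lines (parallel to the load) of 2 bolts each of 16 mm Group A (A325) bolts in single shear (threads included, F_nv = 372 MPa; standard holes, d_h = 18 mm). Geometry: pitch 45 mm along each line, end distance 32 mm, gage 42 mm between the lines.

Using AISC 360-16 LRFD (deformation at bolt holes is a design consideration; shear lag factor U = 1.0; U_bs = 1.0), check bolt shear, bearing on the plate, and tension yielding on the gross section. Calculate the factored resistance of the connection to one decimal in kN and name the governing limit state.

224.4 kN (bolt shear governs)

Bolt shear: A_b = π(16)²/4 = 201.06 mm². φR_n = 0.75 × 372 × 201.06 × 4 × 1 = 224.4 kN.
Bearing (8 mm plate, F_u = 400 MPa): end bolts L_c = 32 − 18/2 = 23, R_n = min(1.2×23×8×400, 2.4×16×8×400) = 88.32 kN/bolt; interior L_c = 45 − 18 = 27, R_n = 103.68 kN/bolt. φR_n = 0.75 × (2×88.32 + 2×103.68) = 288.0 kN.
Tension yield (gross): A_g = 138×8 = 1104 mm². φR_n = 0.90 × 250 × 1104 = 248.4 kN.
Governing: min(224.4, 288.0, 248.4) = 224.4 kN → bolt shear.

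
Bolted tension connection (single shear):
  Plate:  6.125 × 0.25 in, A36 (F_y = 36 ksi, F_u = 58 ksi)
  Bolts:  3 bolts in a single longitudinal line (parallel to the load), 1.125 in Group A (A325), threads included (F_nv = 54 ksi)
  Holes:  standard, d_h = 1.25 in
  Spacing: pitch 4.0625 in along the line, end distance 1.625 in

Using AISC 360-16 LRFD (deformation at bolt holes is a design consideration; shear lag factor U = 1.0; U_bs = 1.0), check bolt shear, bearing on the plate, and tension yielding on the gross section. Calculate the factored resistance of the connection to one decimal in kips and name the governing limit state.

49.6 kips (gross-section yield governs)

Bolt shear: A_b = π(1.125)²/4 = 0.99402 in². φR_n = 0.75 × 54 × 0.99402 × 3 × 1 = 120.8 kips.
Bearing (0.25 in plate, F_u = 58 ksi): end bolts L_c = 1.625 − 1.25/2 = 1, R_n = min(1.2×1×0.25×58, 2.4×1.125×0.25×58) = 17.4 kips/bolt; interior L_c = 4.0625 − 1.25 = 2.8125, R_n = 39.15 kips/bolt. φR_n = 0.75 × (1×17.4 + 2×39.15) = 71.8 kips.
Tension yield (gross): A_g = 6.125×0.25 = 1.5313 in². φR_n = 0.90 × 36 × 1.5313 = 49.6 kips.
Governing: min(120.8, 71.8, 49.6) = 49.6 kips → gross-section yield.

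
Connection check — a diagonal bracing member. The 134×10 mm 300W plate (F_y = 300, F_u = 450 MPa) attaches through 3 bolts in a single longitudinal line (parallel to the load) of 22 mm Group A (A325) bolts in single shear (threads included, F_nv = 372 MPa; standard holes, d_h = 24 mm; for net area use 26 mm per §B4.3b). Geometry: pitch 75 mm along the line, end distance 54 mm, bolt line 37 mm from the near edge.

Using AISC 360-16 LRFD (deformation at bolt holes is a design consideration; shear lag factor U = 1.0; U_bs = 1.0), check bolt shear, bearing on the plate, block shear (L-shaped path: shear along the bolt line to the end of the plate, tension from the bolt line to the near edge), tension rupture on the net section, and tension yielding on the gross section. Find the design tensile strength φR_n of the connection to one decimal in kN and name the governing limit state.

318.2 kN (bolt shear governs)

Bolt shear: A_b = π(22)²/4 = 380.13 mm². φR_n = 0.75 × 372 × 380.13 × 3 × 1 = 318.2 kN.
Bearing (10 mm plate, F_u = 450 MPa): end bolts L_c = 54 − 24/2 = 42, R_n = min(1.2×42×10×450, 2.4×22×10×450) = 226.8 kN/bolt; interior L_c = 75 − 24 = 51, R_n = 237.6 kN/bolt. φR_n = 0.75 × (1×226.8 + 2×237.6) = 526.5 kN.
Block shear: shear path 1×[54+2×75] = 1×204 mm, A_gv = 2040, A_nv = 1×(204 − 2.5×26)×10 = 1390 mm²; tension to near edge: (37 − 0.5×26)×10 = 240 mm². R_n = min(0.6×450×1390, 0.6×300×2040) + 1.0×450×240 = min(375.3, 367.2) + 108 = 475.2 kN. φR_n = 0.75 × 475.2 = 356.4 kN.
Tension rupture (net): A_n = (134 − 1×26)×10 = 1080 mm² (U = 1.0, A_e = A_n). φR_n = 0.75 × 450 × 1080 = 364.5 kN.
Tension yield (gross): A_g = 134×10 = 1340 mm². φR_n = 0.90 × 300 × 1340 = 361.8 kN.
Governing: min(318.2, 526.5, 356.4, 364.5, 361.8) = 318.2 kN → bolt shear.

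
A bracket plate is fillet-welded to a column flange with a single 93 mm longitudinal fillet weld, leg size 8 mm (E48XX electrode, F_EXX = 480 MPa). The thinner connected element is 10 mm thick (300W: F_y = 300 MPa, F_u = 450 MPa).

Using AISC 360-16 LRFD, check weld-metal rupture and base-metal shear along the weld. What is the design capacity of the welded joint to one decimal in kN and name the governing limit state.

113.6 kN (weld metal governs)

Weld metal: throat = 0.707×8 = 5.656 mm, L = 93 mm. φR_n = 0.75 × 0.6 × 480 × 5.656 × 93 = 113.6 kN.
Base metal shear (10 mm plate): yield φR_n = 1.0×0.6×300×10×93 = 167.4 kN; rupture φR_n = 0.75×0.6×450×10×93 = 188.3 kN; take 167.4 kN (yield).
Governing: min(113.6, 167.4) = 113.6 kN → weld metal.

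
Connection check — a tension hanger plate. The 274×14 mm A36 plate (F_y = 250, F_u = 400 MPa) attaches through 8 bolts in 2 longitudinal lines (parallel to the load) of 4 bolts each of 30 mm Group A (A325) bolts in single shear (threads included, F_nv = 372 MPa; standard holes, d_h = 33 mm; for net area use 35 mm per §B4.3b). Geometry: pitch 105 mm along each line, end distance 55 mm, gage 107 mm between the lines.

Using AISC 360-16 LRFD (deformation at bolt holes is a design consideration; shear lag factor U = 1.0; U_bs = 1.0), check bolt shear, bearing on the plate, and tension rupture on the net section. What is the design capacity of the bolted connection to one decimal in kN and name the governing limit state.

856.8 kN (net-section rupture governs)

Bolt shear: A_b = π(30)²/4 = 706.86 mm². φR_n = 0.75 × 372 × 706.86 × 8 × 1 = 1577.7 kN.
Bearing (14 mm plate, F_u = 400 MPa): end bolts L_c = 55 − 33/2 = 38.5, R_n = min(1.2×38.5×14×400, 2.4×30×14×400) = 258.72 kN/bolt; interior L_c = 105 − 33 = 72, R_n = 403.2 kN/bolt. φR_n = 0.75 × (2×258.72 + 6×403.2) = 2202.5 kN.
Tension rupture (net): A_n = (274 − 2×35)×14 = 2856 mm² (U = 1.0, A_e = A_n). φR_n = 0.75 × 400 × 2856 = 856.8 kN.
Governing: min(1577.7, 2202.5, 856.8) = 856.8 kN → net-section rupture.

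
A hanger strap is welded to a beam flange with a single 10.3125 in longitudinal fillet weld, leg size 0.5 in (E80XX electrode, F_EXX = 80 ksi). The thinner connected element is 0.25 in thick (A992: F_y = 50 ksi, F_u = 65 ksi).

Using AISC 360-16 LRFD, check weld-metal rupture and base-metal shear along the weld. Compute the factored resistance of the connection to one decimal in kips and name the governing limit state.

75.4 kips (base-metal shear governs)

Weld metal: throat = 0.707×0.5 = 0.3535 in, L = 10.3125 in. φR_n = 0.75 × 0.6 × 80 × 0.3535 × 10.3125 = 131.2 kips.
Base metal shear (0.25 in plate): yield φR_n = 1.0×0.6×50×0.25×10.3125 = 77.3 kips; rupture φR_n = 0.75×0.6×65×0.25×10.3125 = 75.4 kips; take 75.4 kips (rupture).
Governing: min(131.2, 75.4) = 75.4 kips → base-metal shear.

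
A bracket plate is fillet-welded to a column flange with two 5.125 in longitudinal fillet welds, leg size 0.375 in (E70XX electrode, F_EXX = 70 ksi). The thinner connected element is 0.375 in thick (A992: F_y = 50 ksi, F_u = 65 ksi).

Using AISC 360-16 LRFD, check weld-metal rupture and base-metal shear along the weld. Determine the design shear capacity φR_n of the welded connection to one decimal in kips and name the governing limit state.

85.6 kips (weld metal governs)

Weld metal: throat = 0.707×0.375 = 0.26513 in, L = 2×5.125 = 10.25 in. φR_n = 0.75 × 0.6 × 70 × 0.26513 × 10.25 = 85.6 kips.
Base metal shear (0.375 in plate): yield φR_n = 1.0×0.6×50×0.375×10.25 = 115.3 kips; rupture φR_n = 0.75×0.6×65×0.375×10.25 = 112.4 kips; take 112.4 kips (rupture).
Governing: min(85.6, 112.4) = 85.6 kips → weld metal.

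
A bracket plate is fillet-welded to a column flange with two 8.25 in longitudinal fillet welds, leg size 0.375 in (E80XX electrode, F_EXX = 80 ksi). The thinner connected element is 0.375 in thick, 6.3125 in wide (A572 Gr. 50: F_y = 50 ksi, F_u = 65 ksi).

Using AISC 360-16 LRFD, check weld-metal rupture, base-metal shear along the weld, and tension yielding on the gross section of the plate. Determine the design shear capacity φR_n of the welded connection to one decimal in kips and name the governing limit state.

Weld metal: throat = 0.707×0.375 = 0.26513 in, L = 2×8.25 = 16.5 in. φR_n = 0.75 × 0.6 × 80 × 0.26513 × 16.5 = 157.5 kips.
Base metal shear (0.375 in plate): yield φR_n = 1.0×0.6×50×0.375×16.5 = 185.6 kips; rupture φR_n = 0.75×0.6×65×0.375×16.5 = 181.0 kips; take 181.0 kips (rupture).
Tension yield (gross): A_g = 6.3125×0.375 = 2.3672 in². φR_n = 0.90 × 50 × 2.3672 = 106.5 kips.
Governing: min(157.5, 181.0, 106.5) = 106.5 kips → gross-section yield.

106.5 kips (gross-section yield governs)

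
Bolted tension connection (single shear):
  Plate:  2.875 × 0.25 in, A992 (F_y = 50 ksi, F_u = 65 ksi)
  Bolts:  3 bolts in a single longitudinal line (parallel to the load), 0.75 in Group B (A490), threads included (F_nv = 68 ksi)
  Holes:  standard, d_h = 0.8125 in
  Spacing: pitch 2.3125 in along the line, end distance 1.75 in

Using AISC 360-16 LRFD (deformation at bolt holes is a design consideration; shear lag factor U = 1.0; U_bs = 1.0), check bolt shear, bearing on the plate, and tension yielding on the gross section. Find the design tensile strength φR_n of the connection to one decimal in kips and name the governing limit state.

32.3 kips (gross-section yield governs)

Bolt shear: A_b = π(0.75)²/4 = 0.44179 in². φR_n = 0.75 × 68 × 0.44179 × 3 × 1 = 67.6 kips.
Bearing (0.25 in plate, F_u = 65 ksi): end bolts L_c = 1.75 − 0.8125/2 = 1.34375, R_n = min(1.2×1.34375×0.25×65, 2.4×0.75×0.25×65) = 26.203 kips/bolt; interior L_c = 2.3125 − 0.8125 = 1.5, R_n = 29.25 kips/bolt. φR_n = 0.75 × (1×26.203 + 2×29.25) = 63.5 kips.
Tension yield (gross): A_g = 2.875×0.25 = 0.71875 in². φR_n = 0.90 × 50 × 0.71875 = 32.3 kips.
Governing: min(67.6, 63.5, 32.3) = 32.3 kips → gross-section yield.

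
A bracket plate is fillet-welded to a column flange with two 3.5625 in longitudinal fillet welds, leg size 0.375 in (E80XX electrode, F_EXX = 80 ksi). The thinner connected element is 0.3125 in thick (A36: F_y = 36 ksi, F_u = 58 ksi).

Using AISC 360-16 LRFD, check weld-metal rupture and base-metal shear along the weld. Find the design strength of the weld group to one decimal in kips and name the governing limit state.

48.1 kips (base-metal shear governs)

Weld metal: throat = 0.707×0.375 = 0.26513 in, L = 2×3.5625 = 7.125 in. φR_n = 0.75 × 0.6 × 80 × 0.26513 × 7.125 = 68.0 kips.
Base metal shear (0.3125 in plate): yield φR_n = 1.0×0.6×36×0.3125×7.125 = 48.1 kips; rupture φR_n = 0.75×0.6×58×0.3125×7.125 = 58.1 kips; take 48.1 kips (yield).
Governing: min(68.0, 48.1) = 48.1 kips → base-metal shear.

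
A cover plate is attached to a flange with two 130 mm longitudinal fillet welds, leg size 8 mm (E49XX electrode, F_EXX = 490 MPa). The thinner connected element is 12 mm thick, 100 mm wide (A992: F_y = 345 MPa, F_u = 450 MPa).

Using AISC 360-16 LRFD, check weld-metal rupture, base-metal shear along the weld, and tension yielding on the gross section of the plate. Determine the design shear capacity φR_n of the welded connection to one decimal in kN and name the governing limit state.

Weld metal: throat = 0.707×8 = 5.656 mm, L = 2×130 = 260 mm. φR_n = 0.75 × 0.6 × 490 × 5.656 × 260 = 324.3 kN.
Base metal shear (12 mm plate): yield φR_n = 1.0×0.6×345×12×260 = 645.8 kN; rupture φR_n = 0.75×0.6×450×12×260 = 631.8 kN; take 631.8 kN (rupture).
Tension yield (gross): A_g = 100×12 = 1200 mm². φR_n = 0.90 × 345 × 1200 = 372.6 kN.
Governing: min(324.3, 631.8, 372.6) = 324.3 kN → weld metal.

324.3 kN (weld metal governs)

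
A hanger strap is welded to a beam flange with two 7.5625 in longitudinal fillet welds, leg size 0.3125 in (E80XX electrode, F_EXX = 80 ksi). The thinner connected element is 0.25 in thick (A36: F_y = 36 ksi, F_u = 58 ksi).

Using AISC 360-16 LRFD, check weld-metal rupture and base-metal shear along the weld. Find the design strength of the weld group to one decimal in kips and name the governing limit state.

Weld metal: throat = 0.707×0.3125 = 0.22094 in, L = 2×7.5625 = 15.125 in. φR_n = 0.75 × 0.6 × 80 × 0.22094 × 15.125 = 120.3 kips.
Base metal shear (0.25 in plate): yield φR_n = 1.0×0.6×36×0.25×15.125 = 81.7 kips; rupture φR_n = 0.75×0.6×58×0.25×15.125 = 98.7 kips; take 81.7 kips (yield).
Governing: min(120.3, 81.7) = 81.7 kips → base-metal shear.

81.7 kips (base-metal shear governs)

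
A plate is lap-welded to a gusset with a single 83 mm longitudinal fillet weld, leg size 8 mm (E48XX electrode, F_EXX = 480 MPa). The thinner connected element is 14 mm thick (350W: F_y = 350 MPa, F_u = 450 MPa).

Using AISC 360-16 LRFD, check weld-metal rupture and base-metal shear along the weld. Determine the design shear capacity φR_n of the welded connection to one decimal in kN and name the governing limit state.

101.4 kN (weld metal governs)

Weld metal: throat = 0.707×8 = 5.656 mm, L = 83 mm. φR_n = 0.75 × 0.6 × 480 × 5.656 × 83 = 101.4 kN.
Base metal shear (14 mm plate): yield φR_n = 1.0×0.6×350×14×83 = 244.0 kN; rupture φR_n = 0.75×0.6×450×14×83 = 235.3 kN; take 235.3 kN (rupture).
Governing: min(101.4, 235.3) = 101.4 kN → weld metal.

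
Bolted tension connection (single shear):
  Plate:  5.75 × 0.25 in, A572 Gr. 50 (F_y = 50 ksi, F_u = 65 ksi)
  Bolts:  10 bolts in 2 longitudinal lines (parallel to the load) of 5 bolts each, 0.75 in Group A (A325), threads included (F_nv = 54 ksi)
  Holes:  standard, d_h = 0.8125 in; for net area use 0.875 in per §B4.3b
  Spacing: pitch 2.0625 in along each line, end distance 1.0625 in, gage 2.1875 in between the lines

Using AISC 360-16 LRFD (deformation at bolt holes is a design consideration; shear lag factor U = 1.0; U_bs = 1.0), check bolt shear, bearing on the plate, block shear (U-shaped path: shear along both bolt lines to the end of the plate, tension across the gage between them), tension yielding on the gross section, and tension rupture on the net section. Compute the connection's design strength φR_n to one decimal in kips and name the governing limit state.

48.8 kips (net-section rupture governs)

Bolt shear: A_b = π(0.75)²/4 = 0.44179 in². φR_n = 0.75 × 54 × 0.44179 × 10 × 1 = 178.9 kips.
Bearing (0.25 in plate, F_u = 65 ksi): end bolts L_c = 1.0625 − 0.8125/2 = 0.65625, R_n = min(1.2×0.65625×0.25×65, 2.4×0.75×0.25×65) = 12.797 kips/bolt; interior L_c = 2.0625 − 0.8125 = 1.25, R_n = 24.375 kips/bolt. φR_n = 0.75 × (2×12.797 + 8×24.375) = 165.4 kips.
Block shear: shear path 2×[1.0625+4×2.0625] = 2×9.3125 in, A_gv = 4.6563, A_nv = 2×(9.3125 − 4.5×0.875)×0.25 = 2.6875 in²; tension across gage: (2.1875 − 1×0.875)×0.25 = 0.32813 in². R_n = min(0.6×65×2.6875, 0.6×50×4.6563) + 1.0×65×0.32813 = min(104.81, 139.69) + 21.328 = 126.14 kips. φR_n = 0.75 × 126.14 = 94.6 kips.
Tension yield (gross): A_g = 5.75×0.25 = 1.4375 in². φR_n = 0.90 × 50 × 1.4375 = 64.7 kips.
Tension rupture (net): A_n = (5.75 − 2×0.875)×0.25 = 1 in² (U = 1.0, A_e = A_n). φR_n = 0.75 × 65 × 1 = 48.8 kips.
Governing: min(178.9, 165.4, 94.6, 64.7, 48.8) = 48.8 kips → net-section rupture.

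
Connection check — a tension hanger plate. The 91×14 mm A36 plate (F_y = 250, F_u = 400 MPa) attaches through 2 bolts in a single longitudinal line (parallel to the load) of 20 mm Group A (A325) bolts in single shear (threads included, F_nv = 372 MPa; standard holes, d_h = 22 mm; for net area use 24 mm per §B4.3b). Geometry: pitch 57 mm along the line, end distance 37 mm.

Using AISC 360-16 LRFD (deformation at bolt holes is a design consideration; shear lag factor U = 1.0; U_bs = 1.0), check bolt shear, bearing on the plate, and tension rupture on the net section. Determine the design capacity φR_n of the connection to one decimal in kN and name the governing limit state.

Bolt shear: A_b = π(20)²/4 = 314.16 mm². φR_n = 0.75 × 372 × 314.16 × 2 × 1 = 175.3 kN.
Bearing (14 mm plate, F_u = 400 MPa): end bolts L_c = 37 − 22/2 = 26, R_n = min(1.2×26×14×400, 2.4×20×14×400) = 174.72 kN/bolt; interior L_c = 57 − 22 = 35, R_n = 235.2 kN/bolt. φR_n = 0.75 × (1×174.72 + 1×235.2) = 307.4 kN.
Tension rupture (net): A_n = (91 − 1×24)×14 = 938 mm² (U = 1.0, A_e = A_n). φR_n = 0.75 × 400 × 938 = 281.4 kN.
Governing: min(175.3, 307.4, 281.4) = 175.3 kN → bolt shear.

175.3 kN (bolt shear governs)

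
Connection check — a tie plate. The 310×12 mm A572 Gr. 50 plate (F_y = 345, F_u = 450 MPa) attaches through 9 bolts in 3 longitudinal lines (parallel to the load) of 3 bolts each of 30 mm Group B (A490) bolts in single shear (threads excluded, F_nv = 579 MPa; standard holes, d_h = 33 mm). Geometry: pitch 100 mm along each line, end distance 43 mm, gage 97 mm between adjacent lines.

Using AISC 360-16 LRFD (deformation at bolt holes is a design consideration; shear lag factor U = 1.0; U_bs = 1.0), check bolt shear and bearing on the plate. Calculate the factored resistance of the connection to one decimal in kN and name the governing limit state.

Bolt shear: A_b = π(30)²/4 = 706.86 mm². φR_n = 0.75 × 579 × 706.86 × 9 × 1 = 2762.6 kN.
Bearing (12 mm plate, F_u = 450 MPa): end bolts L_c = 43 − 33/2 = 26.5, R_n = min(1.2×26.5×12×450, 2.4×30×12×450) = 171.72 kN/bolt; interior L_c = 100 − 33 = 67, R_n = 388.8 kN/bolt. φR_n = 0.75 × (3×171.72 + 6×388.8) = 2136.0 kN.
Governing: min(2762.6, 2136.0) = 2136.0 kN → bearing.

2136.0 kN (bearing governs)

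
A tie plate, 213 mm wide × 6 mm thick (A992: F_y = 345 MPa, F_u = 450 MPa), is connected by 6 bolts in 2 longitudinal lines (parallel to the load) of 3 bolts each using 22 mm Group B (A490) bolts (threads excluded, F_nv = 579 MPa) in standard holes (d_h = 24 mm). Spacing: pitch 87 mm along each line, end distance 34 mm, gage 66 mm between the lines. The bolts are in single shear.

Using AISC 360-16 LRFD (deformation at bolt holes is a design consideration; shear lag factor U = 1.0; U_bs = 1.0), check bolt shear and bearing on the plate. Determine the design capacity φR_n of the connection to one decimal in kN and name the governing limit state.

534.6 kN (bearing governs)

Bolt shear: A_b = π(22)²/4 = 380.13 mm². φR_n = 0.75 × 579 × 380.13 × 6 × 1 = 990.4 kN.
Bearing (6 mm plate, F_u = 450 MPa): end bolts L_c = 34 − 24/2 = 22, R_n = min(1.2×22×6×450, 2.4×22×6×450) = 71.28 kN/bolt; interior L_c = 87 − 24 = 63, R_n = 142.56 kN/bolt. φR_n = 0.75 × (2×71.28 + 4×142.56) = 534.6 kN.
Governing: min(990.4, 534.6) = 534.6 kN → bearing.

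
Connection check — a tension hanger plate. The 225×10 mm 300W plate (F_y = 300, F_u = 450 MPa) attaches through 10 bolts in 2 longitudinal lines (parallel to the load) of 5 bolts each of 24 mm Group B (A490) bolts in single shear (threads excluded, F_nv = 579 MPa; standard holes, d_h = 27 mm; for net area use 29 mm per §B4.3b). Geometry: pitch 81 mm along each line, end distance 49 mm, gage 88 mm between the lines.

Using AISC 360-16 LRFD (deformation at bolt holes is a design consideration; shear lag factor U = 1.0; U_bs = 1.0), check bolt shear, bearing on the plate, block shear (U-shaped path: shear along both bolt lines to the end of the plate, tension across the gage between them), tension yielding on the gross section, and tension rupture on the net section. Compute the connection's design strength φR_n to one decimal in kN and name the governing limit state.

563.6 kN (net-section rupture governs)

Bolt shear: A_b = π(24)²/4 = 452.39 mm². φR_n = 0.75 × 579 × 452.39 × 10 × 1 = 1964.5 kN.
Bearing (10 mm plate, F_u = 450 MPa): end bolts L_c = 49 − 27/2 = 35.5, R_n = min(1.2×35.5×10×450, 2.4×24×10×450) = 191.7 kN/bolt; interior L_c = 81 − 27 = 54, R_n = 259.2 kN/bolt. φR_n = 0.75 × (2×191.7 + 8×259.2) = 1842.8 kN.
Block shear: shear path 2×[49+4×81] = 2×373 mm, A_gv = 7460, A_nv = 2×(373 − 4.5×29)×10 = 4850 mm²; tension across gage: (88 − 1×29)×10 = 590 mm². R_n = min(0.6×450×4850, 0.6×300×7460) + 1.0×450×590 = min(1309.5, 1342.8) + 265.5 = 1575 kN. φR_n = 0.75 × 1575 = 1181.3 kN.
Tension yield (gross): A_g = 225×10 = 2250 mm². φR_n = 0.90 × 300 × 2250 = 607.5 kN.
Tension rupture (net): A_n = (225 − 2×29)×10 = 1670 mm² (U = 1.0, A_e = A_n). φR_n = 0.75 × 450 × 1670 = 563.6 kN.
Governing: min(1964.5, 1842.8, 1181.3, 607.5, 563.6) = 563.6 kN → net-section rupture.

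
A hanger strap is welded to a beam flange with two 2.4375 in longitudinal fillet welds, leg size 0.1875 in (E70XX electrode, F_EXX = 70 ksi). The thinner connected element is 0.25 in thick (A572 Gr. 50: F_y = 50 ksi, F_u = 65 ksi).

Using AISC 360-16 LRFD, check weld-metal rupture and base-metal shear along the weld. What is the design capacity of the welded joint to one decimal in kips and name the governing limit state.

Weld metal: throat = 0.707×0.1875 = 0.13256 in, L = 2×2.4375 = 4.875 in. φR_n = 0.75 × 0.6 × 70 × 0.13256 × 4.875 = 20.4 kips.
Base metal shear (0.25 in plate): yield φR_n = 1.0×0.6×50×0.25×4.875 = 36.6 kips; rupture φR_n = 0.75×0.6×65×0.25×4.875 = 35.6 kips; take 35.6 kips (rupture).
Governing: min(20.4, 35.6) = 20.4 kips → weld metal.

20.4 kips (weld metal governs)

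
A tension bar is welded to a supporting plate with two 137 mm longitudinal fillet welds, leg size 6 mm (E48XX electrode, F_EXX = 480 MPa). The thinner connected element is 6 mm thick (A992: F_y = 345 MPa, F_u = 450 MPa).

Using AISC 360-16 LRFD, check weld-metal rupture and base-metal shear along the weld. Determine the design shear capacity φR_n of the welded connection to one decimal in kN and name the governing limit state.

251.1 kN (weld metal governs)

Weld metal: throat = 0.707×6 = 4.242 mm, L = 2×137 = 274 mm. φR_n = 0.75 × 0.6 × 480 × 4.242 × 274 = 251.1 kN.
Base metal shear (6 mm plate): yield φR_n = 1.0×0.6×345×6×274 = 340.3 kN; rupture φR_n = 0.75×0.6×450×6×274 = 332.9 kN; take 332.9 kN (rupture).
Governing: min(251.1, 332.9) = 251.1 kN → weld metal.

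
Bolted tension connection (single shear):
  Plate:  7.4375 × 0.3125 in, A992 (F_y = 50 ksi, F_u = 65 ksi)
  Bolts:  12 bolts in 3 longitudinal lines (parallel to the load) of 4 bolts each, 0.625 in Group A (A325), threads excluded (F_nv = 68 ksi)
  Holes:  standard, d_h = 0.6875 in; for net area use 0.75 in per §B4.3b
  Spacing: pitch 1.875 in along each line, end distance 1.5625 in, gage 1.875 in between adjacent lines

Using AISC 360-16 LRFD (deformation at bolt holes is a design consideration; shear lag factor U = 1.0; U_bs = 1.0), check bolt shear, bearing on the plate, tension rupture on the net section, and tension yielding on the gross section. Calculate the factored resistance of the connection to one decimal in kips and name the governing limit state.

Bolt shear: A_b = π(0.625)²/4 = 0.3068 in². φR_n = 0.75 × 68 × 0.3068 × 12 × 1 = 187.8 kips.
Bearing (0.3125 in plate, F_u = 65 ksi): end bolts L_c = 1.5625 − 0.6875/2 = 1.21875, R_n = min(1.2×1.21875×0.3125×65, 2.4×0.625×0.3125×65) = 29.707 kips/bolt; interior L_c = 1.875 − 0.6875 = 1.1875, R_n = 28.945 kips/bolt. φR_n = 0.75 × (3×29.707 + 9×28.945) = 262.2 kips.
Tension rupture (net): A_n = (7.4375 − 3×0.75)×0.3125 = 1.6211 in² (U = 1.0, A_e = A_n). φR_n = 0.75 × 65 × 1.6211 = 79.0 kips.
Tension yield (gross): A_g = 7.4375×0.3125 = 2.3242 in². φR_n = 0.90 × 50 × 2.3242 = 104.6 kips.
Governing: min(187.8, 262.2, 79.0, 104.6) = 79.0 kips → net-section rupture.

79.0 kips (net-section rupture governs)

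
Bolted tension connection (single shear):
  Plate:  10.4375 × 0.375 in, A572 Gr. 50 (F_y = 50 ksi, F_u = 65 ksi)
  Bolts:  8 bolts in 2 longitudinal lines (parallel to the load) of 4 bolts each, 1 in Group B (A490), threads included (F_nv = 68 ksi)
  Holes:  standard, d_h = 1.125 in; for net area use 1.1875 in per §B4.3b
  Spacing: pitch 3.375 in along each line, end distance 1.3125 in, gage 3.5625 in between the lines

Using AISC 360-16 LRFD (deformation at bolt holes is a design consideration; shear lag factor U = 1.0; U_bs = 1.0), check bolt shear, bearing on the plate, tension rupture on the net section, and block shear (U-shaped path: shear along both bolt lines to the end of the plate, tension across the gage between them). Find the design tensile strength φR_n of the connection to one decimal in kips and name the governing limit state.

147.4 kips (net-section rupture governs)

Bolt shear: A_b = π(1)²/4 = 0.7854 in². φR_n = 0.75 × 68 × 0.7854 × 8 × 1 = 320.4 kips.
Bearing (0.375 in plate, F_u = 65 ksi): end bolts L_c = 1.3125 − 1.125/2 = 0.75, R_n = min(1.2×0.75×0.375×65, 2.4×1×0.375×65) = 21.938 kips/bolt; interior L_c = 3.375 − 1.125 = 2.25, R_n = 58.5 kips/bolt. φR_n = 0.75 × (2×21.938 + 6×58.5) = 296.2 kips.
Tension rupture (net): A_n = (10.4375 − 2×1.1875)×0.375 = 3.0234 in² (U = 1.0, A_e = A_n). φR_n = 0.75 × 65 × 3.0234 = 147.4 kips.
Block shear: shear path 2×[1.3125+3×3.375] = 2×11.4375 in, A_gv = 8.5781, A_nv = 2×(11.4375 − 3.5×1.1875)×0.375 = 5.4609 in²; tension across gage: (3.5625 − 1×1.1875)×0.375 = 0.89063 in². R_n = min(0.6×65×5.4609, 0.6×50×8.5781) + 1.0×65×0.89063 = min(212.98, 257.34) + 57.891 = 270.87 kips. φR_n = 0.75 × 270.87 = 203.2 kips.
Governing: min(320.4, 296.2, 147.4, 203.2) = 147.4 kips → net-section rupture.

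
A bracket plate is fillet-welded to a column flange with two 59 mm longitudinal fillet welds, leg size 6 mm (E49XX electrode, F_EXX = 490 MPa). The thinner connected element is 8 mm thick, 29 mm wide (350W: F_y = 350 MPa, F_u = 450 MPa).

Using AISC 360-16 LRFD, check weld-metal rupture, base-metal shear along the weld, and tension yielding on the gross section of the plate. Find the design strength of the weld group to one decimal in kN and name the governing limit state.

73.1 kN (gross-section yield governs)

Weld metal: throat = 0.707×6 = 4.242 mm, L = 2×59 = 118 mm. φR_n = 0.75 × 0.6 × 490 × 4.242 × 118 = 110.4 kN.
Base metal shear (8 mm plate): yield φR_n = 1.0×0.6×350×8×118 = 198.2 kN; rupture φR_n = 0.75×0.6×450×8×118 = 191.2 kN; take 191.2 kN (rupture).
Tension yield (gross): A_g = 29×8 = 232 mm². φR_n = 0.90 × 350 × 232 = 73.1 kN.
Governing: min(110.4, 191.2, 73.1) = 73.1 kN → gross-section yield.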